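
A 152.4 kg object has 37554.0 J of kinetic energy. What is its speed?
KE = ½mv² → v = √(2KE/m) = √(2×37554.0/152.4) = 22.2 m/s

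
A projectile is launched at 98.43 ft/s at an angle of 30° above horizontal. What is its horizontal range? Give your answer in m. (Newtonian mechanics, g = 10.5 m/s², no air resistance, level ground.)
R = v₀² sin(2θ) / g (with unit conversion) = 74.24 m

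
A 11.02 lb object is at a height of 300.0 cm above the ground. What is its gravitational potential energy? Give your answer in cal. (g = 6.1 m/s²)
PE = mgh = 4.999 kg × 6.1 m/s² × 3 m = 91.47 J = 21.86 cal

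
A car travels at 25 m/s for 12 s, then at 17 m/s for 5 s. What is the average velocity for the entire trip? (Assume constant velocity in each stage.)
d₁ = v₁t₁ = 25 × 12 = 300 m
d₂ = v₂t₂ = 17 × 5 = 85 m
d_total = 385 m, t_total = 17 s
v_avg = d_total/t_total = 385/17 = 22.65 m/s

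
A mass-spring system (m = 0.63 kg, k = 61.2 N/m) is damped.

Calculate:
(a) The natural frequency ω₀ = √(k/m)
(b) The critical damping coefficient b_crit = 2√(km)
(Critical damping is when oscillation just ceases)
ω₀ = √(k/m) = √(61.2/0.63) = 9.856 rad/s
b_crit = 2√(km) = 2√(61.2×0.63) = 12.42 kg/s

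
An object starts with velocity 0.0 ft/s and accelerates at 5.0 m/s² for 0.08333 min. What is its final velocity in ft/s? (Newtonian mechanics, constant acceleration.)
v = v₀ + at (with unit conversion) = 82.02 ft/s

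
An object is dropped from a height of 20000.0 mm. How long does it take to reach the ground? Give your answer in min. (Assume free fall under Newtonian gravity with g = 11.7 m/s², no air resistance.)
t = √(2h/g) (with unit conversion) = 0.03082 min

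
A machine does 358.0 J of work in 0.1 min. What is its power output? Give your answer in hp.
P = W/t = 358 J / 6 s = 59.67 W = 0.08001 hp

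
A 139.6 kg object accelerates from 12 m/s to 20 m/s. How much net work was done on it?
W_net = ΔKE = ½m(v₂² − v₁²) = ½×139.6×(20² − 12²) = 17868.8 J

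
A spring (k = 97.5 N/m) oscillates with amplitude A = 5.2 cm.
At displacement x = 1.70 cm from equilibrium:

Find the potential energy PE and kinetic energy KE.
E_total = ½kA² = ½×97.5×(0.052)² = 0.1318 J
PE = ½kx² = ½×97.5×(0.017)² = 0.01409 J
KE = E_total − PE = 0.1177 J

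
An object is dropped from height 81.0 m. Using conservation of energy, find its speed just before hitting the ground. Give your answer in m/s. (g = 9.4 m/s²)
mgh = ½mv² → v = √(2gh) = √(2×9.4×81) = 39.02 m/s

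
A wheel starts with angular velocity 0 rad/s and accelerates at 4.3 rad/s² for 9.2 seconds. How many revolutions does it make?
θ = ω₀t + ½αt² = 0×9.2 + ½×4.3×9.2² = 181.98 rad
Revolutions = θ/(2π) = 181.98/(2π) = 28.96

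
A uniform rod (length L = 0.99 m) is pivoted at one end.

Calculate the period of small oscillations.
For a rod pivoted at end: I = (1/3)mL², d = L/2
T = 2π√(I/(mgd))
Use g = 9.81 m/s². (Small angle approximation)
I/m = (1/3)L² = 0.3267 m²; d = L/2 = 0.495 m
T = 2π√(I/(mgd)) = 2π√(0.3267/(9.81×0.495)) = 1.63 s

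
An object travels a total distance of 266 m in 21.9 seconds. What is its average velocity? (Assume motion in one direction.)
v_avg = Δd / Δt = 266 / 21.9 = 12.15 m/s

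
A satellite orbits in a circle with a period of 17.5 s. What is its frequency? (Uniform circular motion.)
f = 1/T = 1/17.5 = 0.0571 Hz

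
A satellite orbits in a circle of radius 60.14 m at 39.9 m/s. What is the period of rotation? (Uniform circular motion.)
T = 2πr/v = 2π×60.14/39.9 = 9.47 s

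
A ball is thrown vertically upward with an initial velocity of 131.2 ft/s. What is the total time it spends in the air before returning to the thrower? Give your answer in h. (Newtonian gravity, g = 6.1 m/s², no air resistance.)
t_total = 2v₀/g (with unit conversion) = 0.003642 h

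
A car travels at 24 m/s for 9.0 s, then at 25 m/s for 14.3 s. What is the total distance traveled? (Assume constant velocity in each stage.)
d₁ = v₁t₁ = 24 × 9.0 = 216 m
d₂ = v₂t₂ = 25 × 14.3 = 357.5 m
d_total = 216 + 357.5 = 573.5 m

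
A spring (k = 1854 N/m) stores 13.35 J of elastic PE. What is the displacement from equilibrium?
PE = ½kx² → x = √(2PE/k) = √(2×13.35/1854) = 0.12 m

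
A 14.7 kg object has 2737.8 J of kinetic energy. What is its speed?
KE = ½mv² → v = √(2KE/m) = √(2×2737.8/14.7) = 19.3 m/s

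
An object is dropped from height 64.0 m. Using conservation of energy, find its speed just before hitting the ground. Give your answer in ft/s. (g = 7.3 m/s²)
mgh = ½mv² → v = √(2gh) = √(2×7.3×64) = 30.57 m/s = 100.3 ft/s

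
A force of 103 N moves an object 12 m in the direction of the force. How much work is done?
W = Fd = 103×12 = 1236.0 J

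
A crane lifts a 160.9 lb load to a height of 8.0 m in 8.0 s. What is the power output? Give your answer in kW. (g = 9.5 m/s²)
W = mgh = 72.98×9.5×8 = 5547 J
P = W/t = 5547/8 = 693.3 W = 0.6933 kW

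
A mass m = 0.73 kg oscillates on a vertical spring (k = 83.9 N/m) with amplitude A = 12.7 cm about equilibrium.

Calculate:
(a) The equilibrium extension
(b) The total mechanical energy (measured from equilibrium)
x_eq = mg/k = 0.73×9.81/83.9 = 0.08536 m = 8.536 cm
E = ½kA² = ½×83.9×(0.127)² = 0.6766 J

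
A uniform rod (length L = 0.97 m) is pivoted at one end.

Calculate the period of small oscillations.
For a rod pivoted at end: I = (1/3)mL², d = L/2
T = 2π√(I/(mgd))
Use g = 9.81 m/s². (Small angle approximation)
I/m = (1/3)L² = 0.3136 m²; d = L/2 = 0.485 m
T = 2π√(I/(mgd)) = 2π√(0.3136/(9.81×0.485)) = 1.613 s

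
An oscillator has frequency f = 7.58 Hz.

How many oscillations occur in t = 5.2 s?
n = f×t = 7.58×5.2 = 39.42 oscillations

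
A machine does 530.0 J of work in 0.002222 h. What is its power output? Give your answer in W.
P = W/t = 530 J / 7.999 s = 66.26 W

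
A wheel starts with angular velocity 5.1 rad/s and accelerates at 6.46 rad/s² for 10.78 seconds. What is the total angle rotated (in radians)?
θ = ω₀t + ½αt² = 5.1×10.78 + ½×6.46×10.78² = 430.33 rad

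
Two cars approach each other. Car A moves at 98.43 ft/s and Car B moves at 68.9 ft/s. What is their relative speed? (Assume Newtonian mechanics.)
v_rel = v_A + v_B = 98.43 + 68.9 = 167.3 ft/s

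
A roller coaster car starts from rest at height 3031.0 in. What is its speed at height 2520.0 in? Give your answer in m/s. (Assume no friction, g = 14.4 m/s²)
mgh₁ = ½mv₂² + mgh₂ → v₂ = √(2g(h₁−h₂)) = √(2×14.4×(76.99−64.01)) = 19.33 m/s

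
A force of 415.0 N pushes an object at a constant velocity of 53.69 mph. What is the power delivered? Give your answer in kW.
P = Fv = 415 N × 24 m/s = 9961 W = 9.961 kW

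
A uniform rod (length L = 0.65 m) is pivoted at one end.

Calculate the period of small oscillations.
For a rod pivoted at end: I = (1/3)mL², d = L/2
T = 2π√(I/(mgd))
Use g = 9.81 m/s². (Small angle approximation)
I/m = (1/3)L² = 0.1408 m²; d = L/2 = 0.325 m
T = 2π√(I/(mgd)) = 2π√(0.1408/(9.81×0.325)) = 1.321 s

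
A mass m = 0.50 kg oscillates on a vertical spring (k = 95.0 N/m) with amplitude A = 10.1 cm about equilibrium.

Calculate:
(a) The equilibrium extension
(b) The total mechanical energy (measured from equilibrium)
x_eq = mg/k = 0.5×9.81/95.0 = 0.05163 m = 5.163 cm
E = ½kA² = ½×95.0×(0.101)² = 0.4845 J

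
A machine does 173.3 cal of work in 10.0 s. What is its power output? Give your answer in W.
P = W/t = 725.1 J / 10 s = 72.51 W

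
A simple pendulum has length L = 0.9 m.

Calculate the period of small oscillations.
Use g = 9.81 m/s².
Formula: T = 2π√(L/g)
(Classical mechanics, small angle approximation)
T = 2π√(L/g) = 2π√(0.9/9.81) = 1.903 s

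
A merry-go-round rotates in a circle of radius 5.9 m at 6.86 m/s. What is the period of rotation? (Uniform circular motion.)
T = 2πr/v = 2π×5.9/6.86 = 5.4 s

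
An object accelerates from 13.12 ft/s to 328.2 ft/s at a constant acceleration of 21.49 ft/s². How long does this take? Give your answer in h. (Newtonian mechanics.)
t = (v - v₀)/a (with unit conversion) = 0.004073 h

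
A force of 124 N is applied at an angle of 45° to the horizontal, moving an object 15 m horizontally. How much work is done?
W = Fd cosθ = 124×15×cos(45°) = 1315.2 J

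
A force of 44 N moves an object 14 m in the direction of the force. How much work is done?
W = Fd = 44×14 = 616.0 J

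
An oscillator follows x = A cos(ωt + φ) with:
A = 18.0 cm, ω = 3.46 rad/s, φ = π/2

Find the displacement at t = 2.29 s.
x = A cos(ωt + φ) = 18.0×cos(3.46×2.29 + π/2) = -17.96 cm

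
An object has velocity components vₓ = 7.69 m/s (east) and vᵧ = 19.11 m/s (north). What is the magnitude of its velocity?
|v| = √(vₓ² + vᵧ²) = √(7.69² + 19.11²) = √(424.328) = 20.6 m/s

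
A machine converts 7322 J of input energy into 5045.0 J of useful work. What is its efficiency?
η = W_out/W_in = 5045.0/7322 = 0.689 = 68.9%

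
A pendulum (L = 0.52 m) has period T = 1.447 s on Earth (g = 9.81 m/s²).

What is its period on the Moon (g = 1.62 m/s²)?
T = 2π√(L/g), so T_moon/T_earth = √(g_earth/g_moon)
T_moon = 2π√(0.52/1.62) = 3.56 s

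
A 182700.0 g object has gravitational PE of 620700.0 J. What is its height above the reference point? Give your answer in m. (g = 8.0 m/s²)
PE = mgh → h = PE/(mg) = 6.207e+05 J / (182.7 kg × 8.0 m/s²) = 424.7 m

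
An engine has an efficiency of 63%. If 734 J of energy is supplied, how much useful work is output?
W_out = η × W_in = 0.63 × 734 = 462.42 J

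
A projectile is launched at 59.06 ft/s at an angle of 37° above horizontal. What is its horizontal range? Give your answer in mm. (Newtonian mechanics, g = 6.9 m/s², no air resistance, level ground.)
R = v₀² sin(2θ) / g (with unit conversion) = 45140.0 mm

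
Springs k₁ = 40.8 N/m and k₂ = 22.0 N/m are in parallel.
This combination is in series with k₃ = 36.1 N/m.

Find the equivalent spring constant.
k₁₂ = k₁ + k₂ = 62.8 N/m (parallel)
1/k_eq = 1/k₁₂ + 1/k₃ → k_eq = 22.92 N/m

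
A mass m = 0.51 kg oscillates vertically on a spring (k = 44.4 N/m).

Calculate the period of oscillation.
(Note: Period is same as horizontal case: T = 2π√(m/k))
T = 2π√(m/k) = 2π√(0.51/44.4) = 0.6734 s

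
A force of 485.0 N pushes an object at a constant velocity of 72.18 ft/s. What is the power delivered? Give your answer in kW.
P = Fv = 485 N × 22 m/s = 1.067e+04 W = 10.67 kW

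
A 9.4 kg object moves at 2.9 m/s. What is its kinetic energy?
KE = ½mv² = ½×9.4×2.9² = 39.527 J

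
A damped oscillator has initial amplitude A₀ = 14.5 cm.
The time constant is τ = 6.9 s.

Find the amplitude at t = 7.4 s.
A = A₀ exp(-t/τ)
A = A₀ exp(−t/τ) = 14.5×exp(−7.4/6.9) = 4.961 cm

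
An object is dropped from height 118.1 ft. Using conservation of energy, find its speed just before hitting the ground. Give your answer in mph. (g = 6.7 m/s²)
mgh = ½mv² → v = √(2gh) = √(2×6.7×36) = 21.96 m/s = 49.13 mph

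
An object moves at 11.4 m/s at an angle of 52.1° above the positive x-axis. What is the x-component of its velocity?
vₓ = v cos(θ) = 11.4 × cos(52.1°) = 7.0 m/s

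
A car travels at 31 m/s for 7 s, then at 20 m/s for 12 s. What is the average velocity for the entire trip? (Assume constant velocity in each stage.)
d₁ = v₁t₁ = 31 × 7 = 217 m
d₂ = v₂t₂ = 20 × 12 = 240 m
d_total = 457 m, t_total = 19 s
v_avg = d_total/t_total = 457/19 = 24.05 m/s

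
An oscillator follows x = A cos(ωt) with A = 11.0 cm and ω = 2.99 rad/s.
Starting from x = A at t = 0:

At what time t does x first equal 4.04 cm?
cos(ωt) = x/A = 4.04/11.0 = 0.3673
ωt = arccos(0.3673) = 1.195 rad
t = 1.195/2.99 = 0.3996 s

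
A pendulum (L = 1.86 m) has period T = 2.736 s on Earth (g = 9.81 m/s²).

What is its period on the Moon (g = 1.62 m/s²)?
T = 2π√(L/g), so T_moon/T_earth = √(g_earth/g_moon)
T_moon = 2π√(1.86/1.62) = 6.733 s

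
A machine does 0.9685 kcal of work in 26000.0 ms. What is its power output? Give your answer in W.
P = W/t = 4052 J / 26 s = 155.9 W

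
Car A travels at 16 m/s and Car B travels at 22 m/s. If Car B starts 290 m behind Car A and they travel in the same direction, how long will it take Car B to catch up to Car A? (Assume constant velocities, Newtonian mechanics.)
Relative speed: v_rel = 22 - 16 = 6 m/s
Time to catch: t = d₀/v_rel = 290/6 = 48.33 s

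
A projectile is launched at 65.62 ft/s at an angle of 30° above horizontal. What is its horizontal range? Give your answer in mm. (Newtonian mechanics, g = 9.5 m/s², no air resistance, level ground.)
R = v₀² sin(2θ) / g (with unit conversion) = 36470.0 mm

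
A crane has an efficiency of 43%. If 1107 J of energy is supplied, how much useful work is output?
W_out = η × W_in = 0.43 × 1107 = 476.01 J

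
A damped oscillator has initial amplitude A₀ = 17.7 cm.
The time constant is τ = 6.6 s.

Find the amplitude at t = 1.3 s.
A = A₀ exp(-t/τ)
A = A₀ exp(−t/τ) = 17.7×exp(−1.3/6.6) = 14.54 cm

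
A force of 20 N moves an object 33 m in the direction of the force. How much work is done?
W = Fd = 20×33 = 660.0 J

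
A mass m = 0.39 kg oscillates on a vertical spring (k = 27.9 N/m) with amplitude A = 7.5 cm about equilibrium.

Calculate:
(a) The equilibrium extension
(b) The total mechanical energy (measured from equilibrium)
x_eq = mg/k = 0.39×9.81/27.9 = 0.1371 m = 13.71 cm
E = ½kA² = ½×27.9×(0.075)² = 0.07847 J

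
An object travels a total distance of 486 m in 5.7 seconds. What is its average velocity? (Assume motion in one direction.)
v_avg = Δd / Δt = 486 / 5.7 = 85.26 m/s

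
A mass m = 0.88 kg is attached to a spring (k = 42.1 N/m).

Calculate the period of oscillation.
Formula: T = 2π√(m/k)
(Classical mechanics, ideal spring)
T = 2π√(m/k) = 2π√(0.88/42.1) = 0.9084 s; f = 1/T = 1.101 Hz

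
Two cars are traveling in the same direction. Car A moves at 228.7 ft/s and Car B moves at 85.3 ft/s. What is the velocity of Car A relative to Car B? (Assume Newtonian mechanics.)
v_rel = v_A - v_B = 228.7 - 85.3 = 143.4 ft/s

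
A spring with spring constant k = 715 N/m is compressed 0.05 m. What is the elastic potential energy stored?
PE = ½kx² = ½×715×0.05² = 0.8938 J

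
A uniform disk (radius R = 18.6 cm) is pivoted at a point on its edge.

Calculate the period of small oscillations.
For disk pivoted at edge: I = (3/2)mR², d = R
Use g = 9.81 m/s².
I/m = (3/2)R² = 0.05189 m²; d = R = 0.186 m
T = 2π√((3/2)R²/(gR)) = 2π√(3R/(2g)) = 1.06 s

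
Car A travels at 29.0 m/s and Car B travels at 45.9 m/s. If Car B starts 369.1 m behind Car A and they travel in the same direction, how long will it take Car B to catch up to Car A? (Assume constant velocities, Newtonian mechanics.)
Relative speed: v_rel = 45.9 - 29.0 = 16.9 m/s
Time to catch: t = d₀/v_rel = 369.1/16.9 = 21.84 s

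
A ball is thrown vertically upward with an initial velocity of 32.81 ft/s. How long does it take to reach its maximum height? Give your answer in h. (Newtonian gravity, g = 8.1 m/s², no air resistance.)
t_up = v₀/g (with unit conversion) = 0.000343 h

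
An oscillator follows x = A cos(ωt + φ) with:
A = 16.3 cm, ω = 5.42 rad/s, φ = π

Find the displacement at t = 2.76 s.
x = A cos(ωt + φ) = 16.3×cos(5.42×2.76 + π) = 11.94 cm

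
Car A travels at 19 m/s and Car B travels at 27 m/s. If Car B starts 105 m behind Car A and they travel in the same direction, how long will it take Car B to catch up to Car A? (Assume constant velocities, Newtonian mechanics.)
Relative speed: v_rel = 27 - 19 = 8 m/s
Time to catch: t = d₀/v_rel = 105/8 = 13.12 s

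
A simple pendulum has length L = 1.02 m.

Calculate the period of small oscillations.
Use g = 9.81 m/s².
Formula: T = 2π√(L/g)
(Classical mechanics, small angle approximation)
T = 2π√(L/g) = 2π√(1.02/9.81) = 2.026 s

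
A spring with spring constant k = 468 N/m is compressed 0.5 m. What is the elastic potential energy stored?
PE = ½kx² = ½×468×0.5² = 58.5 J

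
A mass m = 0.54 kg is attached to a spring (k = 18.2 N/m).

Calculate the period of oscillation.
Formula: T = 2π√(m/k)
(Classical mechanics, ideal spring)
T = 2π√(m/k) = 2π√(0.54/18.2) = 1.082 s; f = 1/T = 0.924 Hz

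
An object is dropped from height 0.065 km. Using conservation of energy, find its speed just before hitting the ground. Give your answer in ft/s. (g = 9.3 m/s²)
mgh = ½mv² → v = √(2gh) = √(2×9.3×65) = 34.77 m/s = 114.1 ft/s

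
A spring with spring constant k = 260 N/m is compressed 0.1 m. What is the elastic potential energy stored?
PE = ½kx² = ½×260×0.1² = 1.3 J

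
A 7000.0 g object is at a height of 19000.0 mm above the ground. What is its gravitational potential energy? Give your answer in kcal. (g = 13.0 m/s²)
PE = mgh = 7 kg × 13.0 m/s² × 19 m = 1729 J = 0.4132 kcal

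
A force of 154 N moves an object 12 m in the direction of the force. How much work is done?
W = Fd = 154×12 = 1848.0 J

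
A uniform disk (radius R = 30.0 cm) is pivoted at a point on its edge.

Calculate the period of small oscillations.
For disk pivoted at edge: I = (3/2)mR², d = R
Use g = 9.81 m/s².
I/m = (3/2)R² = 0.135 m²; d = R = 0.3 m
T = 2π√((3/2)R²/(gR)) = 2π√(3R/(2g)) = 1.346 s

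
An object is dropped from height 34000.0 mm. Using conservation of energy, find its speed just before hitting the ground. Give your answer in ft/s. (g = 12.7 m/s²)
mgh = ½mv² → v = √(2gh) = √(2×12.7×34) = 29.39 m/s = 96.41 ft/s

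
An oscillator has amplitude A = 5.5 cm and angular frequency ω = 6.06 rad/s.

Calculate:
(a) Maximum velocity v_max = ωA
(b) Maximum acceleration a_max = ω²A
v_max = ωA = 6.06×0.055 = 0.3333 m/s
a_max = ω²A = 6.06²×0.055 = 2.02 m/s²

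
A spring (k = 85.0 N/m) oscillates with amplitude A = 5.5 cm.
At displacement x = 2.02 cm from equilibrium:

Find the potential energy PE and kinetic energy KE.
E_total = ½kA² = ½×85.0×(0.055)² = 0.1286 J
PE = ½kx² = ½×85.0×(0.0202)² = 0.01734 J
KE = E_total − PE = 0.1112 J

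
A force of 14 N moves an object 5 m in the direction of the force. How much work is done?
W = Fd = 14×5 = 70.0 J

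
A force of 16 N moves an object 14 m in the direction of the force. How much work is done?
W = Fd = 16×14 = 224.0 J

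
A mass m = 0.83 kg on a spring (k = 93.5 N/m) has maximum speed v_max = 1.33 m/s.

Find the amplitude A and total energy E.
½mv²_max = ½kA² → A = v_max√(m/k) = 1.33×√(0.83/93.5) = 0.1253 m = 12.53 cm
E = ½mv²_max = ½×0.83×1.33² = 0.7341 J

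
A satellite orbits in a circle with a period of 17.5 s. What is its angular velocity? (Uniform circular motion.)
ω = 2π/T = 2π/17.5 = 0.359 rad/s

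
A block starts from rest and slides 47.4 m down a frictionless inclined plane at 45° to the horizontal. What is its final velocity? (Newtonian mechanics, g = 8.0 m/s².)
a = g sin(θ) = 8.0 × sin(45°) = 5.66 m/s²
v = √(2ad) = √(2 × 5.66 × 47.4) = 23.16 m/s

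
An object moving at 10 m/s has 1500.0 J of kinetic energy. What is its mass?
KE = ½mv² → m = 2KE/v² = 2×1500.0/10² = 30.0 kg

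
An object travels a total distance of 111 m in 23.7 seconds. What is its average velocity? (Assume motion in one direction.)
v_avg = Δd / Δt = 111 / 23.7 = 4.68 m/s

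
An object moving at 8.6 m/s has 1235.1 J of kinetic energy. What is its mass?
KE = ½mv² → m = 2KE/v² = 2×1235.1/8.6² = 33.4 kg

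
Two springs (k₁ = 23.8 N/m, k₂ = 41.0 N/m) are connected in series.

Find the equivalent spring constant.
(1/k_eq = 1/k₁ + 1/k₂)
1/k_eq = 1/23.8 + 1/41.0 = 0.066407; k_eq = 15.06 N/m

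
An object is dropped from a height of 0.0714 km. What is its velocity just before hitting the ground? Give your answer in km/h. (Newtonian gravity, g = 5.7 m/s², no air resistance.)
v = √(2gh) (with unit conversion) = 102.7 km/h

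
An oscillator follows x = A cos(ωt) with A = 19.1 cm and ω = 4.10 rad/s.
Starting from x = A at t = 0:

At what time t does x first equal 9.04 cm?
cos(ωt) = x/A = 9.04/19.1 = 0.4733
ωt = arccos(0.4733) = 1.078 rad
t = 1.078/4.1 = 0.2629 s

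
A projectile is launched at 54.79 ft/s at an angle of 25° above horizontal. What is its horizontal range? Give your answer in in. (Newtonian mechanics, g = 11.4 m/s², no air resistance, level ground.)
R = v₀² sin(2θ) / g (with unit conversion) = 737.8 in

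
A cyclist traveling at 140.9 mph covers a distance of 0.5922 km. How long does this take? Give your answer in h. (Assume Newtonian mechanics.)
t = d/v (with unit conversion) = 0.002612 h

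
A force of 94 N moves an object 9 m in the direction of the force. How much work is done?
W = Fd = 94×9 = 846.0 J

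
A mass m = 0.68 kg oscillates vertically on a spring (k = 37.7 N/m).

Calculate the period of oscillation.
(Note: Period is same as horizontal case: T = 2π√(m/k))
T = 2π√(m/k) = 2π√(0.68/37.7) = 0.8438 s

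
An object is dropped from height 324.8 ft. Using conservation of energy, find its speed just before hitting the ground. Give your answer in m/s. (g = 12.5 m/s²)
mgh = ½mv² → v = √(2gh) = √(2×12.5×99) = 49.75 m/s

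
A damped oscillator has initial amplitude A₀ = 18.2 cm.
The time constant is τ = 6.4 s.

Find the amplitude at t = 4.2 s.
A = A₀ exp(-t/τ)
A = A₀ exp(−t/τ) = 18.2×exp(−4.2/6.4) = 9.442 cm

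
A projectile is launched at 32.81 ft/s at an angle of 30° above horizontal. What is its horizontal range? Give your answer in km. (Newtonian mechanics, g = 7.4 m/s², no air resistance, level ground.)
R = v₀² sin(2θ) / g (with unit conversion) = 0.0117 km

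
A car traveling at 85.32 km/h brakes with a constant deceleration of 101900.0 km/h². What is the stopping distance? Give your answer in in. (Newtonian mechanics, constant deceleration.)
d = v₀² / (2a) (with unit conversion) = 1406.0 in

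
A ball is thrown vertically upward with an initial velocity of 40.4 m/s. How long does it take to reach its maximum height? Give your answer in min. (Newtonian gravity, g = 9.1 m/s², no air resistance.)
t_up = v₀/g (with unit conversion) = 0.07399 min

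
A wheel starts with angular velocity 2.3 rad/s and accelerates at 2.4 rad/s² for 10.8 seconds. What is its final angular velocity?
ω = ω₀ + αt = 2.3 + 2.4 × 10.8 = 28.22 rad/s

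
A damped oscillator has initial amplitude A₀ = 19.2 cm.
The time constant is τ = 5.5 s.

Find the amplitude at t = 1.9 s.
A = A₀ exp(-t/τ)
A = A₀ exp(−t/τ) = 19.2×exp(−1.9/5.5) = 13.59 cm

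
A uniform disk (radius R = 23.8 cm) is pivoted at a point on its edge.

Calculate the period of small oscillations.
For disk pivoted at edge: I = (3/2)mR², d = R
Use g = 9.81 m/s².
I/m = (3/2)R² = 0.08497 m²; d = R = 0.238 m
T = 2π√((3/2)R²/(gR)) = 2π√(3R/(2g)) = 1.199 s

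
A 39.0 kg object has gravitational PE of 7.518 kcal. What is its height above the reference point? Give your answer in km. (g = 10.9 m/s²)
PE = mgh → h = PE/(mg) = 3.146e+04 J / (39 kg × 10.9 m/s²) = 74 m = 0.074 km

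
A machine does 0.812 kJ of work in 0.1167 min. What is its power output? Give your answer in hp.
P = W/t = 812 J / 7.002 s = 116 W = 0.1555 hp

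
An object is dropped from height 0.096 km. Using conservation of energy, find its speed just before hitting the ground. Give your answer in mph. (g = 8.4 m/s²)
mgh = ½mv² → v = √(2gh) = √(2×8.4×96) = 40.16 m/s = 89.83 mph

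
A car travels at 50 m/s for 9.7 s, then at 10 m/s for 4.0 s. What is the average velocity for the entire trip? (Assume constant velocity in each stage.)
d₁ = v₁t₁ = 50 × 9.7 = 485 m
d₂ = v₂t₂ = 10 × 4.0 = 40 m
d_total = 525.0 m, t_total = 13.7 s
v_avg = d_total/t_total = 525.0/13.7 = 38.32 m/s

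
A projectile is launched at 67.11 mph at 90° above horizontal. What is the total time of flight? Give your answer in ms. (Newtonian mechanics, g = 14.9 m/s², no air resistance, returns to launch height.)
T = 2v₀sin(θ)/g (with unit conversion) = 4027.0 ms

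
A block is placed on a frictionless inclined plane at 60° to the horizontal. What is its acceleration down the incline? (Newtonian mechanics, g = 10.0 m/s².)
a = g sin(θ) = 10.0 × sin(60°) = 10.0 × 0.866 = 8.66 m/s²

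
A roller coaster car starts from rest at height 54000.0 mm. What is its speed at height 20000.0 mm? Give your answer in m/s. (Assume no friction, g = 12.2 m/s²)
mgh₁ = ½mv₂² + mgh₂ → v₂ = √(2g(h₁−h₂)) = √(2×12.2×(54−20)) = 28.8 m/s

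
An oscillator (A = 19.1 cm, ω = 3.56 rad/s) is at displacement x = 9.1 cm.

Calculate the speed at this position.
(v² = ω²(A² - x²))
v = ω√(A² − x²) = 3.56×√(0.191² − 0.091²) = 0.5978 m/s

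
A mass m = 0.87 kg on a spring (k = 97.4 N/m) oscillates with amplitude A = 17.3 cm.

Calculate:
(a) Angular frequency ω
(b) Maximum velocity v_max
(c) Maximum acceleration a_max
ω = √(k/m) = √(97.4/0.87) = 10.58 rad/s
v_max = ωA = 10.58×0.173 = 1.83 m/s
a_max = ω²A = 10.58²×0.173 = 19.37 m/s²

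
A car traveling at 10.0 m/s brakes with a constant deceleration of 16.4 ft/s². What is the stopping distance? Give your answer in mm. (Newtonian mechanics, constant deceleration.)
d = v₀² / (2a) (with unit conversion) = 10000.0 mm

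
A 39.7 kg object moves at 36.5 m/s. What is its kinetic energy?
KE = ½mv² = ½×39.7×36.5² = 26445.16 J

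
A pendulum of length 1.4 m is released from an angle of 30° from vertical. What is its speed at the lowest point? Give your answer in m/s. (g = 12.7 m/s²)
h = L(1 − cosθ) = 1.4×(1 − cos30°) = 0.1876 m
v = √(2gh) = √(2×12.7×0.1876) = 2.183 m/s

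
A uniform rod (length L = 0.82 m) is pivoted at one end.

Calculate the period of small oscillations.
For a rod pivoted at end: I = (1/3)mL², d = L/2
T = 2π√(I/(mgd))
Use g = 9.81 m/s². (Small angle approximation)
I/m = (1/3)L² = 0.2241 m²; d = L/2 = 0.41 m
T = 2π√(I/(mgd)) = 2π√(0.2241/(9.81×0.41)) = 1.483 s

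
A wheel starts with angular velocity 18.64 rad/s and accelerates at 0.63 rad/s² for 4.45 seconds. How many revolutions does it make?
θ = ω₀t + ½αt² = 18.64×4.45 + ½×0.63×4.45² = 89.19 rad
Revolutions = θ/(2π) = 89.19/(2π) = 14.19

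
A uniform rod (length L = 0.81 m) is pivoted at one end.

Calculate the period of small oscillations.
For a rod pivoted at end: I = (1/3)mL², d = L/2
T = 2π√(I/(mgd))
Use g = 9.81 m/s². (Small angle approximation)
I/m = (1/3)L² = 0.2187 m²; d = L/2 = 0.405 m
T = 2π√(I/(mgd)) = 2π√(0.2187/(9.81×0.405)) = 1.474 s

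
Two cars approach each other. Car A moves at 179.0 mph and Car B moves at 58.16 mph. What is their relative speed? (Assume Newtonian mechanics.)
v_rel = v_A + v_B = 179.0 + 58.16 = 237.2 mph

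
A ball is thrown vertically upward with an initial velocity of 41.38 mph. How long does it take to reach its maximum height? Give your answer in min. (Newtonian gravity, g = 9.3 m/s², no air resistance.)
t_up = v₀/g (with unit conversion) = 0.03315 min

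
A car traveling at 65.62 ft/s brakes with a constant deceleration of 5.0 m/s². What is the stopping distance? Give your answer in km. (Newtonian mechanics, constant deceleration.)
d = v₀² / (2a) (with unit conversion) = 0.04 km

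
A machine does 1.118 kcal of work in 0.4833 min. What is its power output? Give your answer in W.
P = W/t = 4678 J / 29 s = 161.3 W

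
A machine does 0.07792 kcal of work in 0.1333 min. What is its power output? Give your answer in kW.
P = W/t = 326 J / 7.998 s = 40.76 W = 0.04076 kW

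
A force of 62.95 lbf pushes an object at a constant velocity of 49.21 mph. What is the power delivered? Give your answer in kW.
P = Fv = 280 N × 22 m/s = 6160 W = 6.16 kW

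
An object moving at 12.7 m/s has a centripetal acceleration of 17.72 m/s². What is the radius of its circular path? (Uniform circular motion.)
r = v²/a_c = 12.7²/17.72 = 9.1 m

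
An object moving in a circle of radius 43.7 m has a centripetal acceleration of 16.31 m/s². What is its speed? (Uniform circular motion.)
v = √(a_c × r) = √(16.31 × 43.7) = 26.7 m/s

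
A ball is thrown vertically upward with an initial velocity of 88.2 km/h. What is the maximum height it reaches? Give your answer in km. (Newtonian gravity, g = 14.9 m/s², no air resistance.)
h_max = v₀²/(2g) (with unit conversion) = 0.02014 km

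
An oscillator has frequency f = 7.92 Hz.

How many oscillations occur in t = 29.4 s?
n = f×t = 7.92×29.4 = 232.8 oscillations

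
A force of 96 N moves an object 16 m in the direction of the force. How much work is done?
W = Fd = 96×16 = 1536.0 J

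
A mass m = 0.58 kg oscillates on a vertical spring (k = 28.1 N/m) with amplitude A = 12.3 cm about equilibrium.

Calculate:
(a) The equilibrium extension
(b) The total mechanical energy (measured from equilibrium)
x_eq = mg/k = 0.58×9.81/28.1 = 0.2025 m = 20.25 cm
E = ½kA² = ½×28.1×(0.123)² = 0.2126 J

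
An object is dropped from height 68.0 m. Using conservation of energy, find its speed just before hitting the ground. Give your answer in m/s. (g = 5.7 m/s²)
mgh = ½mv² → v = √(2gh) = √(2×5.7×68) = 27.84 m/s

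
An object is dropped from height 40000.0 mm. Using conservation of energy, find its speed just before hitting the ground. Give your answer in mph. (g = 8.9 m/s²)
mgh = ½mv² → v = √(2gh) = √(2×8.9×40) = 26.68 m/s = 59.69 mph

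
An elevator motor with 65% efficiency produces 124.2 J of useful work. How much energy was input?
W_in = W_out/η = 124.2/0.65 = 191.08 J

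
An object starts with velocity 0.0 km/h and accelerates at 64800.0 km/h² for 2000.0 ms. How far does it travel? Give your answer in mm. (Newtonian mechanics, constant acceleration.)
d = v₀t + ½at² (with unit conversion) = 10000.0 mm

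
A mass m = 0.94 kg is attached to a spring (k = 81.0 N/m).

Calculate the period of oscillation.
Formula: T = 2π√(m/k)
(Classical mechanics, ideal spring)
T = 2π√(m/k) = 2π√(0.94/81.0) = 0.6769 s; f = 1/T = 1.477 Hz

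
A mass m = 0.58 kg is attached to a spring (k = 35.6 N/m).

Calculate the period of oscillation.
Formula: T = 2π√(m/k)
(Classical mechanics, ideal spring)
T = 2π√(m/k) = 2π√(0.58/35.6) = 0.802 s; f = 1/T = 1.247 Hz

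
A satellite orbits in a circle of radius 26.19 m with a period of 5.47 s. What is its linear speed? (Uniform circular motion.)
v = 2πr/T = 2π×26.19/5.47 = 30.08 m/s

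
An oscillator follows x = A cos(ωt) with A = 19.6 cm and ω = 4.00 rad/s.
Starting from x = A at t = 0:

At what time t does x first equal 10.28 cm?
cos(ωt) = x/A = 10.28/19.6 = 0.5245
ωt = arccos(0.5245) = 1.019 rad
t = 1.019/4.0 = 0.2547 s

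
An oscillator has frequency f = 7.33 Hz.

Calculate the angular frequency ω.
ω = 2πf = 2π×7.33 = 46.06 rad/s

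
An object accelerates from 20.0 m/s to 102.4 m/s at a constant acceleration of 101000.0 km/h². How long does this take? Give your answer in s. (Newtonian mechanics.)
t = (v - v₀)/a (with unit conversion) = 10.57 s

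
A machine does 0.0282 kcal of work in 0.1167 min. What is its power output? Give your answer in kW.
P = W/t = 118 J / 7.002 s = 16.85 W = 0.01685 kW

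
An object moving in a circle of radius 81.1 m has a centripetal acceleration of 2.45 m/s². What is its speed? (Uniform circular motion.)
v = √(a_c × r) = √(2.45 × 81.1) = 14.1 m/s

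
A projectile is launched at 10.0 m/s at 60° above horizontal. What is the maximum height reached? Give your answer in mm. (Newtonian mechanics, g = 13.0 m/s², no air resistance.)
H = v₀²sin²(θ)/(2g) (with unit conversion) = 2885.0 mm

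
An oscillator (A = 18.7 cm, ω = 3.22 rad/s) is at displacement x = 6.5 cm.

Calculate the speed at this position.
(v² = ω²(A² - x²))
v = ω√(A² − x²) = 3.22×√(0.187² − 0.065²) = 0.5646 m/s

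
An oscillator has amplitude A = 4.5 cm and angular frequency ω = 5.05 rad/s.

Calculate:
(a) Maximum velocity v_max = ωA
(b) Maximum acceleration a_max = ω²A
v_max = ωA = 5.05×0.045 = 0.2272 m/s
a_max = ω²A = 5.05²×0.045 = 1.148 m/s²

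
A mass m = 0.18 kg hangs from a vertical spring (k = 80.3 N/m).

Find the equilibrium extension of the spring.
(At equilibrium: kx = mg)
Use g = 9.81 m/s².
x_eq = mg/k = 0.18×9.81/80.3 = 0.02199 m = 2.199 cm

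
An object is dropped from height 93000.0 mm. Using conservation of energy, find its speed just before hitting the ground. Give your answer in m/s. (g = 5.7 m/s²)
mgh = ½mv² → v = √(2gh) = √(2×5.7×93) = 32.56 m/s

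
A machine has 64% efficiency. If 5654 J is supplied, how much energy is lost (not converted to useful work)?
W_out = η × W_in = 0.64×5654 = 3618.6 J
W_lost = W_in − W_out = 5654 − 3618.6 = 2035.4 J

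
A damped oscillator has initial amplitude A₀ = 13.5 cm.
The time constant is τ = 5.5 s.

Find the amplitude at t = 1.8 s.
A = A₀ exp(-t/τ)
A = A₀ exp(−t/τ) = 13.5×exp(−1.8/5.5) = 9.732 cm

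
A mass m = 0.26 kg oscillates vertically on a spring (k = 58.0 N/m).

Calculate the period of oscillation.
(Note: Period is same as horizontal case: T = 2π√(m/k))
T = 2π√(m/k) = 2π√(0.26/58.0) = 0.4207 s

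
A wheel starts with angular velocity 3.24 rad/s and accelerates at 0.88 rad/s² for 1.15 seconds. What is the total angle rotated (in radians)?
θ = ω₀t + ½αt² = 3.24×1.15 + ½×0.88×1.15² = 4.31 rad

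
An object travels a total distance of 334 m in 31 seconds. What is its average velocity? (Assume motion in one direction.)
v_avg = Δd / Δt = 334 / 31 = 10.77 m/s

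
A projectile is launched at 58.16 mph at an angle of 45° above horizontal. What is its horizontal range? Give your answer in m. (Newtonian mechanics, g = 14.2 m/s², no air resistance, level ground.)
R = v₀² sin(2θ) / g (with unit conversion) = 47.61 m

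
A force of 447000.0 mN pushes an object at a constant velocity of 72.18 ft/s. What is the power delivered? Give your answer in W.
P = Fv = 447 N × 22 m/s = 9834 W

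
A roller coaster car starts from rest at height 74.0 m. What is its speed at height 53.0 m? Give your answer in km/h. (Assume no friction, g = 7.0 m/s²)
mgh₁ = ½mv₂² + mgh₂ → v₂ = √(2g(h₁−h₂)) = √(2×7.0×(74−53)) = 17.15 m/s = 61.73 km/h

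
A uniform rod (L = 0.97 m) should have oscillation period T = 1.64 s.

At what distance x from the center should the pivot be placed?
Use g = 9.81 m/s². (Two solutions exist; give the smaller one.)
T = 2π√((L²/12 + x²)/(gx)). Let c = T²g/(4π²) = 0.6683.
x² − cx + L²/12 = 0 → x = (c − √(c² − L²/3))/2 = 0.1518 m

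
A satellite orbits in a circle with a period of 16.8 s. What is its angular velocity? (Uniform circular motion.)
ω = 2π/T = 2π/16.8 = 0.374 rad/s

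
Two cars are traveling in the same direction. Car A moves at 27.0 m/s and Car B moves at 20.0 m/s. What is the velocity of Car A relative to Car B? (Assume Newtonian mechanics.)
v_rel = v_A - v_B = 27.0 - 20.0 = 7.0 m/s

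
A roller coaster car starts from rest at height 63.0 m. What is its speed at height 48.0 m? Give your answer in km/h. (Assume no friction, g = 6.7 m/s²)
mgh₁ = ½mv₂² + mgh₂ → v₂ = √(2g(h₁−h₂)) = √(2×6.7×(63−48)) = 14.18 m/s = 51.04 km/h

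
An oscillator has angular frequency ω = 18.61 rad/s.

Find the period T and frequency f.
T = 2π/ω = 2π/18.61 = 0.3376 s; f = ω/2π = 2.962 Hz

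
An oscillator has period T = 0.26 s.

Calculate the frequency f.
f = 1/T = 1/0.26 = 3.846 Hz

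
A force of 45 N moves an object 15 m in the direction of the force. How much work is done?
W = Fd = 45×15 = 675.0 J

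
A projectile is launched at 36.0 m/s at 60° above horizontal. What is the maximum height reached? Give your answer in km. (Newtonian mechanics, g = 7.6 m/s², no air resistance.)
H = v₀²sin²(θ)/(2g) (with unit conversion) = 0.06395 km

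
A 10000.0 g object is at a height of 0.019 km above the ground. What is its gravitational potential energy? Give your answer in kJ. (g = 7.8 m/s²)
PE = mgh = 10 kg × 7.8 m/s² × 19 m = 1482 J = 1.482 kJ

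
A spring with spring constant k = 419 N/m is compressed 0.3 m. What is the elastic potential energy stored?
PE = ½kx² = ½×419×0.3² = 18.85 J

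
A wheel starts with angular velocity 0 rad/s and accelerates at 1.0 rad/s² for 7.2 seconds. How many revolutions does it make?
θ = ω₀t + ½αt² = 0×7.2 + ½×1.0×7.2² = 25.92 rad
Revolutions = θ/(2π) = 25.92/(2π) = 4.13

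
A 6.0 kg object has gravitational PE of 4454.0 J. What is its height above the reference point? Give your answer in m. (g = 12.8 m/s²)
PE = mgh → h = PE/(mg) = 4454 J / (6 kg × 12.8 m/s²) = 57.99 m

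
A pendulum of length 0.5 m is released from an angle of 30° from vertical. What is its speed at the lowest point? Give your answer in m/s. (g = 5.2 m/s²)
h = L(1 − cosθ) = 0.5×(1 − cos30°) = 0.06699 m
v = √(2gh) = √(2×5.2×0.06699) = 0.8347 m/s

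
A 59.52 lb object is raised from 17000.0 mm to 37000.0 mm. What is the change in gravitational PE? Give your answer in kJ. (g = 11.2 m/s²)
ΔPE = mg(h₂ − h₁) = 27 kg × 11.2 m/s² × (37 − 17) m = 6048 J = 6.048 kJ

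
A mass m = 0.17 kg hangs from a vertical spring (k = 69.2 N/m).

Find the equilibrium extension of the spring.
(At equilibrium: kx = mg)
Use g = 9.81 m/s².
x_eq = mg/k = 0.17×9.81/69.2 = 0.0241 m = 2.41 cm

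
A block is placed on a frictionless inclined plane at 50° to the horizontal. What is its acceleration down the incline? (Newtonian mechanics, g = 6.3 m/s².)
a = g sin(θ) = 6.3 × sin(50°) = 6.3 × 0.766 = 4.83 m/s²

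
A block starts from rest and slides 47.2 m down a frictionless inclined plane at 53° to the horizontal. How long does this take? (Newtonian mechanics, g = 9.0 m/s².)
a = g sin(θ) = 9.0 × sin(53°) = 7.19 m/s²
t = √(2d/a) = √(2 × 47.2 / 7.19) = 3.62 s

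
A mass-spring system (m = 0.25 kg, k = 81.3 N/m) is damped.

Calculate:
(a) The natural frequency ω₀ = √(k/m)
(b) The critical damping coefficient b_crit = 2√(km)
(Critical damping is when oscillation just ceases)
ω₀ = √(k/m) = √(81.3/0.25) = 18.03 rad/s
b_crit = 2√(km) = 2√(81.3×0.25) = 9.017 kg/s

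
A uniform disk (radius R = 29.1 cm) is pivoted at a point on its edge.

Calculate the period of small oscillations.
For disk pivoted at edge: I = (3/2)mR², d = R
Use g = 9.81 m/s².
I/m = (3/2)R² = 0.127 m²; d = R = 0.291 m
T = 2π√((3/2)R²/(gR)) = 2π√(3R/(2g)) = 1.325 s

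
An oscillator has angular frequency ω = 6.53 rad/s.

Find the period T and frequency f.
T = 2π/ω = 2π/6.53 = 0.9622 s; f = ω/2π = 1.039 Hz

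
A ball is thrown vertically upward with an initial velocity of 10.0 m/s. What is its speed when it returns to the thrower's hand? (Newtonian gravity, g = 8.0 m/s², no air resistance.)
By conservation of energy, the ball returns at the same speed = 10.0 m/s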